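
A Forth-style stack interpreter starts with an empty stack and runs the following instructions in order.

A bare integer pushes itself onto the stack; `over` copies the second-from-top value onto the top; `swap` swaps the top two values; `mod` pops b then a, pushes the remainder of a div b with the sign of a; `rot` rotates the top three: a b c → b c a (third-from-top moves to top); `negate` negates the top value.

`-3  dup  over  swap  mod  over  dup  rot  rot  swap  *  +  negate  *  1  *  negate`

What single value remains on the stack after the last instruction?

-3     → -3
dup    → -3 -3
over   → -3 -3 -3
swap   → -3 -3 -3
mod    → -3 0
over   → -3 0 -3
dup    → -3 0 -3 -3
rot    → -3 -3 -3 0
rot    → -3 -3 0 -3
swap   → -3 -3 -3 0
*      → -3 -3 0
+      → -3 -3
negate → -3 3
*      → -9
1      → -9 1
*      → -9
negate → 9

9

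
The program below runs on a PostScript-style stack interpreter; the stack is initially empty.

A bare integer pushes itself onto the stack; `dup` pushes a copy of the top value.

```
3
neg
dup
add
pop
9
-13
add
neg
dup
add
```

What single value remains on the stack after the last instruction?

8

3   : [3]
neg : [-3]
dup : [-3, -3]
add : [-6]
pop : []
9   : [9]
-13 : [9, -13]
add : [-4]
neg : [4]
dup : [4, 4]
add : [8]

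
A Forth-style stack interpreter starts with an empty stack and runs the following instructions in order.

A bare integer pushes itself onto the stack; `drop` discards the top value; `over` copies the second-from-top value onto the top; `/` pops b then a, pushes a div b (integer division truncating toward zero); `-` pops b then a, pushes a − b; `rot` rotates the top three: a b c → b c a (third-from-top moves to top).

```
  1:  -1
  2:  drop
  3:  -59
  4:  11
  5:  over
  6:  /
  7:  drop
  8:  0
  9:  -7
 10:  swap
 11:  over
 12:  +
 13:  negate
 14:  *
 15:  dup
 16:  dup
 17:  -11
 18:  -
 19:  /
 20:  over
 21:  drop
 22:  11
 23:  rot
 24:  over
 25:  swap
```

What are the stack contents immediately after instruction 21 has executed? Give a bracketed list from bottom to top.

[-59, -49, 1]

-1     : [-1]
drop   : []
-59    : [-59]
11     : [-59, 11]
over   : [-59, 11, -59]
/      : [-59, 0]
drop   : [-59]
0      : [-59, 0]
-7     : [-59, 0, -7]
swap   : [-59, -7, 0]
over   : [-59, -7, 0, -7]
+      : [-59, -7, -7]
negate : [-59, -7, 7]
*      : [-59, -49]
dup    : [-59, -49, -49]
dup    : [-59, -49, -49, -49]
-11    : [-59, -49, -49, -49, -11]
-      : [-59, -49, -49, -38]
/      : [-59, -49, 1]
over   : [-59, -49, 1, -49]
drop   : [-59, -49, 1]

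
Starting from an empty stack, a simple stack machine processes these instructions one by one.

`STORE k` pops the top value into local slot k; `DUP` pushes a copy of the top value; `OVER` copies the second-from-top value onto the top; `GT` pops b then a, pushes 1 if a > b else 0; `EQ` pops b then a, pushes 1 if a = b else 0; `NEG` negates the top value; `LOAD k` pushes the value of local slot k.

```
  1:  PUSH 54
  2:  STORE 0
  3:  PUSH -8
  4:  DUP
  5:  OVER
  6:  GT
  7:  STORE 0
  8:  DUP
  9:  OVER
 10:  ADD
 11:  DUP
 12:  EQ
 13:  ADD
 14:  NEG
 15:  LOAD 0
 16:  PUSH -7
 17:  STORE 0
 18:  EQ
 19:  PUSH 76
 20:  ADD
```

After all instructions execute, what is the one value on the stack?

PUSH 54 : 54
STORE 0 : (empty)
PUSH -8 : -8
DUP     : -8 -8
OVER    : -8 -8 -8
GT      : -8 0
STORE 0 : -8
DUP     : -8 -8
OVER    : -8 -8 -8
ADD     : -8 -16
DUP     : -8 -16 -16
EQ      : -8 1
ADD     : -7
NEG     : 7
LOAD 0  : 7 0
PUSH -7 : 7 0 -7
STORE 0 : 7 0
EQ      : 0
PUSH 76 : 0 76
ADD     : 76

76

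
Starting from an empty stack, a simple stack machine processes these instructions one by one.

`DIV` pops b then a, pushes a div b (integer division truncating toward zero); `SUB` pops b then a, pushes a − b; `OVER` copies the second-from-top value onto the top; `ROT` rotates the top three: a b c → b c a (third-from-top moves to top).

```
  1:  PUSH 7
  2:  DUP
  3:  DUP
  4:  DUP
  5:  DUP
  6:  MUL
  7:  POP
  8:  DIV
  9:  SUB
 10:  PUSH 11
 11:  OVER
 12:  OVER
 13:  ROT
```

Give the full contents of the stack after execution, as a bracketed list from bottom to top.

[6, 6, 11, 11]

PUSH 7  : [7]
DUP     : [7, 7]
DUP     : [7, 7, 7]
DUP     : [7, 7, 7, 7]
DUP     : [7, 7, 7, 7, 7]
MUL     : [7, 7, 7, 49]
POP     : [7, 7, 7]
DIV     : [7, 1]
SUB     : [6]
PUSH 11 : [6, 11]
OVER    : [6, 11, 6]
OVER    : [6, 11, 6, 11]
ROT     : [6, 6, 11, 11]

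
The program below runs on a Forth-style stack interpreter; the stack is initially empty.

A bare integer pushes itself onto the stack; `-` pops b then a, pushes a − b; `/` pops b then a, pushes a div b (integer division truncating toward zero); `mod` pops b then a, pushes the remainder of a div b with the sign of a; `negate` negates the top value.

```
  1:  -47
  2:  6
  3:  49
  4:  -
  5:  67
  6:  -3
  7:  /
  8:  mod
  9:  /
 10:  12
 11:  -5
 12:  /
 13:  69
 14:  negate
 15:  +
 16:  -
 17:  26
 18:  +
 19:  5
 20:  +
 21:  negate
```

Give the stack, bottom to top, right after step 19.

[99, 5]

-47     [-47]
6       [-47, 6]
49      [-47, 6, 49]
-       [-47, -43]
67      [-47, -43, 67]
-3      [-47, -43, 67, -3]
/       [-47, -43, -22]
mod     [-47, -21]
/       [2]
12      [2, 12]
-5      [2, 12, -5]
/       [2, -2]
69      [2, -2, 69]
negate  [2, -2, -69]
+       [2, -71]
-       [73]
26      [73, 26]
+       [99]
5       [99, 5]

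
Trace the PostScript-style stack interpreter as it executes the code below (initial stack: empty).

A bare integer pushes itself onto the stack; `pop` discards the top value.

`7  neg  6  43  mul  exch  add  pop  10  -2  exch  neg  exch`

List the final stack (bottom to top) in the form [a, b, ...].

7    : 7
neg  : -7
6    : -7 6
43   : -7 6 43
mul  : -7 258
exch : 258 -7
add  : 251
pop  : (empty)
10   : 10
-2   : 10 -2
exch : -2 10
neg  : -2 -10
exch : -10 -2

[-10, -2]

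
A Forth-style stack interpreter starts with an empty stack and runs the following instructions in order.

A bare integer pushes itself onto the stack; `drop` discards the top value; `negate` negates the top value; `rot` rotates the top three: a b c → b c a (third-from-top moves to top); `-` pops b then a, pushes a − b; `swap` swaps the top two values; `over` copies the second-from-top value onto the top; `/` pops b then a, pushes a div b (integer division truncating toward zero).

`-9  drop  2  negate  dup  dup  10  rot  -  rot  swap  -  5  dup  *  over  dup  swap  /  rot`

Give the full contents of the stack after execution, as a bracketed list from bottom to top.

[-2, 25, 1, -14]

-9      [-9]
drop    []
2       [2]
negate  [-2]
dup     [-2, -2]
dup     [-2, -2, -2]
10      [-2, -2, -2, 10]
rot     [-2, -2, 10, -2]
-       [-2, -2, 12]
rot     [-2, 12, -2]
swap    [-2, -2, 12]
-       [-2, -14]
5       [-2, -14, 5]
dup     [-2, -14, 5, 5]
*       [-2, -14, 25]
over    [-2, -14, 25, -14]
dup     [-2, -14, 25, -14, -14]
swap    [-2, -14, 25, -14, -14]
/       [-2, -14, 25, 1]
rot     [-2, 25, 1, -14]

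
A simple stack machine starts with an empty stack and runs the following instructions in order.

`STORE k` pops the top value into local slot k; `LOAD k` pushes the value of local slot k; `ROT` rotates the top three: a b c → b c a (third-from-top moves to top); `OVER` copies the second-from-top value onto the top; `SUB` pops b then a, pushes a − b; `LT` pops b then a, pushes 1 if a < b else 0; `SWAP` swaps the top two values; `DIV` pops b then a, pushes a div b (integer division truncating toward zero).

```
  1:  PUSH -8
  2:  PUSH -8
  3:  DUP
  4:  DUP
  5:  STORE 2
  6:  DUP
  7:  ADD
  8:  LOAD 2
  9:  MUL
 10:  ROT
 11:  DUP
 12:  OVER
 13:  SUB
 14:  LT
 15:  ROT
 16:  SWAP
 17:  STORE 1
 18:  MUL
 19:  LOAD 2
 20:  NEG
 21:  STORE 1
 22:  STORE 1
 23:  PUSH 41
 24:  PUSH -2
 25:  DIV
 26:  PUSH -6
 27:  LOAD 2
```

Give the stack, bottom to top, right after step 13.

[-8, 128, -8, 0]

PUSH -8  -8
PUSH -8  -8 -8
DUP      -8 -8 -8
DUP      -8 -8 -8 -8
STORE 2  -8 -8 -8
DUP      -8 -8 -8 -8
ADD      -8 -8 -16
LOAD 2   -8 -8 -16 -8
MUL      -8 -8 128
ROT      -8 128 -8
DUP      -8 128 -8 -8
OVER     -8 128 -8 -8 -8
SUB      -8 128 -8 0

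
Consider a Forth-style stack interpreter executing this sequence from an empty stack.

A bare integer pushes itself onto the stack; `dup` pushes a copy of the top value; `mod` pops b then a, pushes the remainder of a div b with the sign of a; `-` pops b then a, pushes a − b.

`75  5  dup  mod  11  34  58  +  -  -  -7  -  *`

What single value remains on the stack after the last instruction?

75  -> 75
5   -> 75 5
dup -> 75 5 5
mod -> 75 0
11  -> 75 0 11
34  -> 75 0 11 34
58  -> 75 0 11 34 58
+   -> 75 0 11 92
-   -> 75 0 -81
-   -> 75 81
-7  -> 75 81 -7
-   -> 75 88
*   -> 6600

6600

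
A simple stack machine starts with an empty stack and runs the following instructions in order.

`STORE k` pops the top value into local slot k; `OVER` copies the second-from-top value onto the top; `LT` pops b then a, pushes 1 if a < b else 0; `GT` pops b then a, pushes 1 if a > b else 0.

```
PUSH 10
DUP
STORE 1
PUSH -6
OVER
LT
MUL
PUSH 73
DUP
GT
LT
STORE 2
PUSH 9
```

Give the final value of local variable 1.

10

PUSH 10 -> 10
DUP     -> 10 10
STORE 1 -> 10
PUSH -6 -> 10 -6
OVER    -> 10 -6 10
LT      -> 10 1
MUL     -> 10
PUSH 73 -> 10 73
DUP     -> 10 73 73
GT      -> 10 0
LT      -> 0
STORE 2 -> (empty)
PUSH 9  -> 9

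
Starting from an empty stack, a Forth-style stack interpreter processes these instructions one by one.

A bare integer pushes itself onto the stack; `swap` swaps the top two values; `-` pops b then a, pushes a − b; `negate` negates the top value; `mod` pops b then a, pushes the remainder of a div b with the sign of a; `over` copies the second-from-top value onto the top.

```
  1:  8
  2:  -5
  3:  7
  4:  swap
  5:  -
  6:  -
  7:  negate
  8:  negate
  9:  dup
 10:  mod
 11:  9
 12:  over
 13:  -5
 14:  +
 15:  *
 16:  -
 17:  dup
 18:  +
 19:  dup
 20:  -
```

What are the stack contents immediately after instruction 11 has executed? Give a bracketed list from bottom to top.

8      → 8
-5     → 8 -5
7      → 8 -5 7
swap   → 8 7 -5
-      → 8 12
-      → -4
negate → 4
negate → -4
dup    → -4 -4
mod    → 0
9      → 0 9

[0, 9]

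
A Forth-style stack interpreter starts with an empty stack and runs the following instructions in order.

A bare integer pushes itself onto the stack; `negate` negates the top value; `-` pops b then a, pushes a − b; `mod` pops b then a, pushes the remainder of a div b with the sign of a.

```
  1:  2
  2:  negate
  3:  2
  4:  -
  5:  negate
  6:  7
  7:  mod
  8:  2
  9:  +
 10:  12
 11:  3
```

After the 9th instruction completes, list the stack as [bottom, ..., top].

[6]

2      : [2]
negate : [-2]
2      : [-2, 2]
-      : [-4]
negate : [4]
7      : [4, 7]
mod    : [4]
2      : [4, 2]
+      : [6]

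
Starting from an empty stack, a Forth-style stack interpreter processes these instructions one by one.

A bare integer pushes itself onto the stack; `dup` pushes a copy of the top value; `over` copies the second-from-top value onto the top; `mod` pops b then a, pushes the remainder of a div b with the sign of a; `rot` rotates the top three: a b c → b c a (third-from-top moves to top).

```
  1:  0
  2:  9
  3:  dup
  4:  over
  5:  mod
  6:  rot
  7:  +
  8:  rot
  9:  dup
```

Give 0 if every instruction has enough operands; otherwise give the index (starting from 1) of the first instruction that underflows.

8

0    → 0
9    → 0 9
dup  → 0 9 9
over → 0 9 9 9
mod  → 0 9 0
rot  → 9 0 0
+    → 9 0
rot  — needs 3 operands, stack has 2 → underflow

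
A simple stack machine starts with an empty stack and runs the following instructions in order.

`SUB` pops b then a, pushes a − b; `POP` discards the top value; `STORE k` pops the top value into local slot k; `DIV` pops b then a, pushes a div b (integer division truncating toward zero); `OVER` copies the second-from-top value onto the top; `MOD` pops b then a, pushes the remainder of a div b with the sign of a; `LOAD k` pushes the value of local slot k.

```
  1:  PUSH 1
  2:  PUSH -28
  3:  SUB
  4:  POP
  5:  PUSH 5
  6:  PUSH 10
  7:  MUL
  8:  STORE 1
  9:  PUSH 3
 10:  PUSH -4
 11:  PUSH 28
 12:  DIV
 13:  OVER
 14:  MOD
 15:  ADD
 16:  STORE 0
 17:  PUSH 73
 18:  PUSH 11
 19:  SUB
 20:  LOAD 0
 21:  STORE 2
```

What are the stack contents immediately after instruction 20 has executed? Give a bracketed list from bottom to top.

[62, 3]

PUSH 1    [1]
PUSH -28  [1, -28]
SUB       [29]
POP       []
PUSH 5    [5]
PUSH 10   [5, 10]
MUL       [50]
STORE 1   []
PUSH 3    [3]
PUSH -4   [3, -4]
PUSH 28   [3, -4, 28]
DIV       [3, 0]
OVER      [3, 0, 3]
MOD       [3, 0]
ADD       [3]
STORE 0   []
PUSH 73   [73]
PUSH 11   [73, 11]
SUB       [62]
LOAD 0    [62, 3]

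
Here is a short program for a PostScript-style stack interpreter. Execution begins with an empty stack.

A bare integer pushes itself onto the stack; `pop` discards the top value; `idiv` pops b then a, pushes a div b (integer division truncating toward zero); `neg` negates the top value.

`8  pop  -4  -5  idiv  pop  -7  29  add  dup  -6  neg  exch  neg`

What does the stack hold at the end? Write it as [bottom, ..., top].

8    : 8
pop  : (empty)
-4   : -4
-5   : -4 -5
idiv : 0
pop  : (empty)
-7   : -7
29   : -7 29
add  : 22
dup  : 22 22
-6   : 22 22 -6
neg  : 22 22 6
exch : 22 6 22
neg  : 22 6 -22

[22, 6, -22]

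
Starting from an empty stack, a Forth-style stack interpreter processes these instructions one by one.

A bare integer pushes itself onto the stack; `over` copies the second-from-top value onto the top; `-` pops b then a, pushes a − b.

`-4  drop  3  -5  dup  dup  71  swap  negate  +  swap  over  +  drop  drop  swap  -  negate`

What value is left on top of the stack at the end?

8

-4     → -4
drop   → (empty)
3      → 3
-5     → 3 -5
dup    → 3 -5 -5
dup    → 3 -5 -5 -5
71     → 3 -5 -5 -5 71
swap   → 3 -5 -5 71 -5
negate → 3 -5 -5 71 5
+      → 3 -5 -5 76
swap   → 3 -5 76 -5
over   → 3 -5 76 -5 76
+      → 3 -5 76 71
drop   → 3 -5 76
drop   → 3 -5
swap   → -5 3
-      → -8
negate → 8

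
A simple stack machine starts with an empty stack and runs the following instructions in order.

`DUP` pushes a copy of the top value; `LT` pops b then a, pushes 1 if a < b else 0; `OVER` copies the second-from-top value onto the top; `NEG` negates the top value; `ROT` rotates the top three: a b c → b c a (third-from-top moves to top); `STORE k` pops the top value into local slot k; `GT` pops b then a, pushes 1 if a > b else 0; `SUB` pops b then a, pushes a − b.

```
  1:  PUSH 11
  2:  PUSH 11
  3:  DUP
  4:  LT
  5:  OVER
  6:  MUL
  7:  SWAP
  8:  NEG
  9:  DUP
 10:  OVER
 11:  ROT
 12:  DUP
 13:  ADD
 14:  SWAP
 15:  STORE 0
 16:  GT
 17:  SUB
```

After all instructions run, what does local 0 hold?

PUSH 11 : 11
PUSH 11 : 11 11
DUP     : 11 11 11
LT      : 11 0
OVER    : 11 0 11
MUL     : 11 0
SWAP    : 0 11
NEG     : 0 -11
DUP     : 0 -11 -11
OVER    : 0 -11 -11 -11
ROT     : 0 -11 -11 -11
DUP     : 0 -11 -11 -11 -11
ADD     : 0 -11 -11 -22
SWAP    : 0 -11 -22 -11
STORE 0 : 0 -11 -22
GT      : 0 1
SUB     : -1

-11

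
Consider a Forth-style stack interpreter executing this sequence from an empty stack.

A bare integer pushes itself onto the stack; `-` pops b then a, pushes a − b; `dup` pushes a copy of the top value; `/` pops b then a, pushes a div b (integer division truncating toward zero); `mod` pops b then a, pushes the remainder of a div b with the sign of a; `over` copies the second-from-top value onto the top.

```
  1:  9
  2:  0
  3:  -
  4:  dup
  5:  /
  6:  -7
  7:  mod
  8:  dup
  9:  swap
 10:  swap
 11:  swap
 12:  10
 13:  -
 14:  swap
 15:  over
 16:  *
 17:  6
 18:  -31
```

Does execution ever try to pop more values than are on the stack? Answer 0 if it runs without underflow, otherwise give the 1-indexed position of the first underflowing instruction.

9    → 9
0    → 9 0
-    → 9
dup  → 9 9
/    → 1
-7   → 1 -7
mod  → 1
dup  → 1 1
swap → 1 1
swap → 1 1
swap → 1 1
10   → 1 1 10
-    → 1 -9
swap → -9 1
over → -9 1 -9
*    → -9 -9
6    → -9 -9 6
-31  → -9 -9 6 -31

0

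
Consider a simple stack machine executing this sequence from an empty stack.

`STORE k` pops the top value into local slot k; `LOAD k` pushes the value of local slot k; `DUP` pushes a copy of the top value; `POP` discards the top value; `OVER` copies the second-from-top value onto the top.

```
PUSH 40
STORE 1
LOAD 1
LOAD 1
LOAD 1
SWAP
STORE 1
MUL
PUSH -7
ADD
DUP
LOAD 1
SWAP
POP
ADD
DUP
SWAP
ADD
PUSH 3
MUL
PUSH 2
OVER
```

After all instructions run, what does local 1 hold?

40

PUSH 40  40
STORE 1  (empty)
LOAD 1   40
LOAD 1   40 40
LOAD 1   40 40 40
SWAP     40 40 40
STORE 1  40 40
MUL      1600
PUSH -7  1600 -7
ADD      1593
DUP      1593 1593
LOAD 1   1593 1593 40
SWAP     1593 40 1593
POP      1593 40
ADD      1633
DUP      1633 1633
SWAP     1633 1633
ADD      3266
PUSH 3   3266 3
MUL      9798
PUSH 2   9798 2
OVER     9798 2 9798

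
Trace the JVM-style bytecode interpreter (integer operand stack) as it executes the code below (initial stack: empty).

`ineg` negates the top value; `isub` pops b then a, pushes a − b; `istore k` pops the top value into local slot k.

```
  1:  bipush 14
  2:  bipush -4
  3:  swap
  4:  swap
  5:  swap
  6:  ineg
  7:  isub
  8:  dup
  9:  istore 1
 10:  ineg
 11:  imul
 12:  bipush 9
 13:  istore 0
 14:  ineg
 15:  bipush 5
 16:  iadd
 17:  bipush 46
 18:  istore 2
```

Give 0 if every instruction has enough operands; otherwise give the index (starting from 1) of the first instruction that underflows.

bipush 14 → 14
bipush -4 → 14 -4
swap      → -4 14
swap      → 14 -4
swap      → -4 14
ineg      → -4 -14
isub      → 10
dup       → 10 10
istore 1  → 10
ineg      → -10
imul  — needs 2 operands, stack has 1 → underflow

11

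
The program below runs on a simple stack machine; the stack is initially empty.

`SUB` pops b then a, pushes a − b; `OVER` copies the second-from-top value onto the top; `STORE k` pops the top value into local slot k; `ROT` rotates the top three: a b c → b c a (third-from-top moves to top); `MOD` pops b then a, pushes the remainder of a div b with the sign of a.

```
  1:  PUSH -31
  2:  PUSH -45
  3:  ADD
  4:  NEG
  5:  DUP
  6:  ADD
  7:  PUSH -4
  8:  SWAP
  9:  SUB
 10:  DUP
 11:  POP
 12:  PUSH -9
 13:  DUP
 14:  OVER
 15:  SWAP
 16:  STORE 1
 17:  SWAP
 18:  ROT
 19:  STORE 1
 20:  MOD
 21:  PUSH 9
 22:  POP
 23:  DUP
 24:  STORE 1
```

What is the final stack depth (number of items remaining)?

1

PUSH -31 -> -31
PUSH -45 -> -31 -45
ADD      -> -76
NEG      -> 76
DUP      -> 76 76
ADD      -> 152
PUSH -4  -> 152 -4
SWAP     -> -4 152
SUB      -> -156
DUP      -> -156 -156
POP      -> -156
PUSH -9  -> -156 -9
DUP      -> -156 -9 -9
OVER     -> -156 -9 -9 -9
SWAP     -> -156 -9 -9 -9
STORE 1  -> -156 -9 -9
SWAP     -> -156 -9 -9
ROT      -> -9 -9 -156
STORE 1  -> -9 -9
MOD      -> 0
PUSH 9   -> 0 9
POP      -> 0
DUP      -> 0 0
STORE 1  -> 0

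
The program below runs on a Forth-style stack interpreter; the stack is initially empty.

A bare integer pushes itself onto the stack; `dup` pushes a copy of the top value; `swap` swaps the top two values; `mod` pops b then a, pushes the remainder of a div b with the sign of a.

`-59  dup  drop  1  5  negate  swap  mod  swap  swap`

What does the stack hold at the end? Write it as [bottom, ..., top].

[-59, 0]

-59    -> [-59]
dup    -> [-59, -59]
drop   -> [-59]
1      -> [-59, 1]
5      -> [-59, 1, 5]
negate -> [-59, 1, -5]
swap   -> [-59, -5, 1]
mod    -> [-59, 0]
swap   -> [0, -59]
swap   -> [-59, 0]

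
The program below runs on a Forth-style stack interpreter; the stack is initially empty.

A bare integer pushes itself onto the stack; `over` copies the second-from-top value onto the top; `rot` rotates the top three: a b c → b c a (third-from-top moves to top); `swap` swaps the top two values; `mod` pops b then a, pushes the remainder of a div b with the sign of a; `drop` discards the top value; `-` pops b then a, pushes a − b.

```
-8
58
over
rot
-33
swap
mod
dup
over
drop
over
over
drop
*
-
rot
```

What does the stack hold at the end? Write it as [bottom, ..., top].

[-8, -2, 58]

-8    [-8]
58    [-8, 58]
over  [-8, 58, -8]
rot   [58, -8, -8]
-33   [58, -8, -8, -33]
swap  [58, -8, -33, -8]
mod   [58, -8, -1]
dup   [58, -8, -1, -1]
over  [58, -8, -1, -1, -1]
drop  [58, -8, -1, -1]
over  [58, -8, -1, -1, -1]
over  [58, -8, -1, -1, -1, -1]
drop  [58, -8, -1, -1, -1]
*     [58, -8, -1, 1]
-     [58, -8, -2]
rot   [-8, -2, 58]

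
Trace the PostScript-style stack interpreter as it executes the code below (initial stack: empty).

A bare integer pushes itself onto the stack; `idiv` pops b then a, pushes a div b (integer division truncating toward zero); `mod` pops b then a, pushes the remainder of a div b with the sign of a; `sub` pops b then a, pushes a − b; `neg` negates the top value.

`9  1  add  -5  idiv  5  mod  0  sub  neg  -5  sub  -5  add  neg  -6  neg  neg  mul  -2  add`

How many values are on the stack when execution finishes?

9    → 9
1    → 9 1
add  → 10
-5   → 10 -5
idiv → -2
5    → -2 5
mod  → -2
0    → -2 0
sub  → -2
neg  → 2
-5   → 2 -5
sub  → 7
-5   → 7 -5
add  → 2
neg  → -2
-6   → -2 -6
neg  → -2 6
neg  → -2 -6
mul  → 12
-2   → 12 -2
add  → 10

1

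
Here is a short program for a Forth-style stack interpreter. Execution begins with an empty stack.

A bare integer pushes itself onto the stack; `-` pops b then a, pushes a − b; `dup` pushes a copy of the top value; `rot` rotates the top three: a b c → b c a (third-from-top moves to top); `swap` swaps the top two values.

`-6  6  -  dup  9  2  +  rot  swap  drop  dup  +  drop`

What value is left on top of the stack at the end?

-12

-6    [-6]
6     [-6, 6]
-     [-12]
dup   [-12, -12]
9     [-12, -12, 9]
2     [-12, -12, 9, 2]
+     [-12, -12, 11]
rot   [-12, 11, -12]
swap  [-12, -12, 11]
drop  [-12, -12]
dup   [-12, -12, -12]
+     [-12, -24]
drop  [-12]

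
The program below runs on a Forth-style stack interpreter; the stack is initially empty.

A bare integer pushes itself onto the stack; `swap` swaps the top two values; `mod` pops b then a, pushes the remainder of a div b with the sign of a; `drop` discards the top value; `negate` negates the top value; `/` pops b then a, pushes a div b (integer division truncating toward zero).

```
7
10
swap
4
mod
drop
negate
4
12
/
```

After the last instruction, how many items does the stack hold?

7      -> [7]
10     -> [7, 10]
swap   -> [10, 7]
4      -> [10, 7, 4]
mod    -> [10, 3]
drop   -> [10]
negate -> [-10]
4      -> [-10, 4]
12     -> [-10, 4, 12]
/      -> [-10, 0]

2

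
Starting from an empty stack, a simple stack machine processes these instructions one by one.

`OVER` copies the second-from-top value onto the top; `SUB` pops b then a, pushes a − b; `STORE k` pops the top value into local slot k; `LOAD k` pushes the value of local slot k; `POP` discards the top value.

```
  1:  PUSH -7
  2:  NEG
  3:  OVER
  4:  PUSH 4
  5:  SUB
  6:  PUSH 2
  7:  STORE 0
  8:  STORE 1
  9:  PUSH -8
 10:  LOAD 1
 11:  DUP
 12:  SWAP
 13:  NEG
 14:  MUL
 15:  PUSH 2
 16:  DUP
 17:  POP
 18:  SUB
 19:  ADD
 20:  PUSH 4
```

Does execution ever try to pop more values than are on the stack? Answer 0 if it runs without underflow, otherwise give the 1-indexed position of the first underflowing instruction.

3

PUSH -7 : -7
NEG     : 7
OVER  — needs 2 operands, stack has 1 → underflow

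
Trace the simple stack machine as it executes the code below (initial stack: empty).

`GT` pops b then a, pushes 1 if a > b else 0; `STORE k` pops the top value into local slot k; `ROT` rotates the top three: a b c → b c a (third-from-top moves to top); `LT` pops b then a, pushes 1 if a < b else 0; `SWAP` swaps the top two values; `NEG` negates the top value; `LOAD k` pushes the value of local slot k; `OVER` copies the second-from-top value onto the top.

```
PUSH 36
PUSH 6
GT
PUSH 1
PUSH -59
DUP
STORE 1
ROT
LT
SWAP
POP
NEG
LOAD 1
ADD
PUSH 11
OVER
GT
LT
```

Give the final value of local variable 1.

PUSH 36  -> 36
PUSH 6   -> 36 6
GT       -> 1
PUSH 1   -> 1 1
PUSH -59 -> 1 1 -59
DUP      -> 1 1 -59 -59
STORE 1  -> 1 1 -59
ROT      -> 1 -59 1
LT       -> 1 1
SWAP     -> 1 1
POP      -> 1
NEG      -> -1
LOAD 1   -> -1 -59
ADD      -> -60
PUSH 11  -> -60 11
OVER     -> -60 11 -60
GT       -> -60 1
LT       -> 1

-59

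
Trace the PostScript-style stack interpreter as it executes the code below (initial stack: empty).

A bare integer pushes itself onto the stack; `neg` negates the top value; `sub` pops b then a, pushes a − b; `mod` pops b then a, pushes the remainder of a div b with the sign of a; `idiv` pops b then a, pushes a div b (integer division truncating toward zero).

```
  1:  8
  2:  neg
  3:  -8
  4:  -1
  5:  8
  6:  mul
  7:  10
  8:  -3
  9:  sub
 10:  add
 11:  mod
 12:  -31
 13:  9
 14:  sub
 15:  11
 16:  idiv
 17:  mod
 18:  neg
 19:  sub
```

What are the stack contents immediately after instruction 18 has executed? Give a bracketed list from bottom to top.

[-8, 0]

8    → 8
neg  → -8
-8   → -8 -8
-1   → -8 -8 -1
8    → -8 -8 -1 8
mul  → -8 -8 -8
10   → -8 -8 -8 10
-3   → -8 -8 -8 10 -3
sub  → -8 -8 -8 13
add  → -8 -8 5
mod  → -8 -3
-31  → -8 -3 -31
9    → -8 -3 -31 9
sub  → -8 -3 -40
11   → -8 -3 -40 11
idiv → -8 -3 -3
mod  → -8 0
neg  → -8 0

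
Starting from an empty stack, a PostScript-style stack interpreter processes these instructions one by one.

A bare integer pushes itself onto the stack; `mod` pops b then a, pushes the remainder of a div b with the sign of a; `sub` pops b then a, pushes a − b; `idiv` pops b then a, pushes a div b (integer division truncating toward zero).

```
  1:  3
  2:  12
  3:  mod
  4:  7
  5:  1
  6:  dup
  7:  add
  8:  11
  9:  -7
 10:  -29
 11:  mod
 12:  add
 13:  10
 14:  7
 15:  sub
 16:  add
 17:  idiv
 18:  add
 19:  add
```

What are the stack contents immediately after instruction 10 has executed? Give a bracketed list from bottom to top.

3   -> 3
12  -> 3 12
mod -> 3
7   -> 3 7
1   -> 3 7 1
dup -> 3 7 1 1
add -> 3 7 2
11  -> 3 7 2 11
-7  -> 3 7 2 11 -7
-29 -> 3 7 2 11 -7 -29

[3, 7, 2, 11, -7, -29]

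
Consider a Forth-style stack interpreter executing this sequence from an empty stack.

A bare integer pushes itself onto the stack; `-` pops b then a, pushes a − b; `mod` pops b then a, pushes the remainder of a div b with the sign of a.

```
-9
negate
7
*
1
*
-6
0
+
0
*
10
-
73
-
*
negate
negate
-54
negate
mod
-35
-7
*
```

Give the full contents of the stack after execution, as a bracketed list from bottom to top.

[-45, 245]

-9     → [-9]
negate → [9]
7      → [9, 7]
*      → [63]
1      → [63, 1]
*      → [63]
-6     → [63, -6]
0      → [63, -6, 0]
+      → [63, -6]
0      → [63, -6, 0]
*      → [63, 0]
10     → [63, 0, 10]
-      → [63, -10]
73     → [63, -10, 73]
-      → [63, -83]
*      → [-5229]
negate → [5229]
negate → [-5229]
-54    → [-5229, -54]
negate → [-5229, 54]
mod    → [-45]
-35    → [-45, -35]
-7     → [-45, -35, -7]
*      → [-45, 245]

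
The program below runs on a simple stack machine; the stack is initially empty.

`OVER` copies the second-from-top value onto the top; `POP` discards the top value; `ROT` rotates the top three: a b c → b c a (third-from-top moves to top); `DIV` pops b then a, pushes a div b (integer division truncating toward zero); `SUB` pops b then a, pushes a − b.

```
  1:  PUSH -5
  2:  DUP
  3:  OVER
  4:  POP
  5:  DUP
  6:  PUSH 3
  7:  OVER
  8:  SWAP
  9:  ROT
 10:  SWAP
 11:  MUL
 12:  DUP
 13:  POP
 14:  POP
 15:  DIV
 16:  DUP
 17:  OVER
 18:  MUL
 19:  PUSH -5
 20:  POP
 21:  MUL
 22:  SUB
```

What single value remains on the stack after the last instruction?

-6

PUSH -5  -5
DUP      -5 -5
OVER     -5 -5 -5
POP      -5 -5
DUP      -5 -5 -5
PUSH 3   -5 -5 -5 3
OVER     -5 -5 -5 3 -5
SWAP     -5 -5 -5 -5 3
ROT      -5 -5 -5 3 -5
SWAP     -5 -5 -5 -5 3
MUL      -5 -5 -5 -15
DUP      -5 -5 -5 -15 -15
POP      -5 -5 -5 -15
POP      -5 -5 -5
DIV      -5 1
DUP      -5 1 1
OVER     -5 1 1 1
MUL      -5 1 1
PUSH -5  -5 1 1 -5
POP      -5 1 1
MUL      -5 1
SUB      -6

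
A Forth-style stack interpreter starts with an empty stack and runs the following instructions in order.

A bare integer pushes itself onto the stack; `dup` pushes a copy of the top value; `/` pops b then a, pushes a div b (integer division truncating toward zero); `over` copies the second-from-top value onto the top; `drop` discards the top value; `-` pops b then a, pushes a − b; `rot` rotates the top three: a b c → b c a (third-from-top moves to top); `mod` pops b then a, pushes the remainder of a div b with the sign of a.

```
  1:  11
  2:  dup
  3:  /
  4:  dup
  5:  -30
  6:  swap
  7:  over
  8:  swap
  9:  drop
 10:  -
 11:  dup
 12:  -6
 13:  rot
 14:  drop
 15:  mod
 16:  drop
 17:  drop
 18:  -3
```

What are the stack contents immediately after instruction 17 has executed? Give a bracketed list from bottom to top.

11   : [11]
dup  : [11, 11]
/    : [1]
dup  : [1, 1]
-30  : [1, 1, -30]
swap : [1, -30, 1]
over : [1, -30, 1, -30]
swap : [1, -30, -30, 1]
drop : [1, -30, -30]
-    : [1, 0]
dup  : [1, 0, 0]
-6   : [1, 0, 0, -6]
rot  : [1, 0, -6, 0]
drop : [1, 0, -6]
mod  : [1, 0]
drop : [1]
drop : []

[]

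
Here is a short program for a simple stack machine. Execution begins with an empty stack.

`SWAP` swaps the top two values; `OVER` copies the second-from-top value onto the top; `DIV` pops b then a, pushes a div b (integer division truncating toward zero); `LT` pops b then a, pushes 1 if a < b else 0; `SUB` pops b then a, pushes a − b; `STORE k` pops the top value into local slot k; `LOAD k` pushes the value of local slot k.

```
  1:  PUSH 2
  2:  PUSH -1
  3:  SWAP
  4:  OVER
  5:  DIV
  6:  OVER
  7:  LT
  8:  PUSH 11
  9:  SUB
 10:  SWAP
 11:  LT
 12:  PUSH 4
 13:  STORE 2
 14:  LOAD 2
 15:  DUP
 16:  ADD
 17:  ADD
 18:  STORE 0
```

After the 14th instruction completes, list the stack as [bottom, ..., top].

PUSH 2  → [2]
PUSH -1 → [2, -1]
SWAP    → [-1, 2]
OVER    → [-1, 2, -1]
DIV     → [-1, -2]
OVER    → [-1, -2, -1]
LT      → [-1, 1]
PUSH 11 → [-1, 1, 11]
SUB     → [-1, -10]
SWAP    → [-10, -1]
LT      → [1]
PUSH 4  → [1, 4]
STORE 2 → [1]
LOAD 2  → [1, 4]

[1, 4]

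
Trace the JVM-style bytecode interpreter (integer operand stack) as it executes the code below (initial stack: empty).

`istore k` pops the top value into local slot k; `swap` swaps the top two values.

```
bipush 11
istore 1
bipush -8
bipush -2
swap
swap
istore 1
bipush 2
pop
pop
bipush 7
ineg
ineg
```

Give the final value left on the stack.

bipush 11  [11]
istore 1   []
bipush -8  [-8]
bipush -2  [-8, -2]
swap       [-2, -8]
swap       [-8, -2]
istore 1   [-8]
bipush 2   [-8, 2]
pop        [-8]
pop        []
bipush 7   [7]
ineg       [-7]
ineg       [7]

7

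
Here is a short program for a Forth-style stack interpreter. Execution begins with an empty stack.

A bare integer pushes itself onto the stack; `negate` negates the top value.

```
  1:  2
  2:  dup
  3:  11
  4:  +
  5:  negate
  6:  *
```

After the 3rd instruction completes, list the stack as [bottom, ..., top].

[2, 2, 11]

2   → [2]
dup → [2, 2]
11  → [2, 2, 11]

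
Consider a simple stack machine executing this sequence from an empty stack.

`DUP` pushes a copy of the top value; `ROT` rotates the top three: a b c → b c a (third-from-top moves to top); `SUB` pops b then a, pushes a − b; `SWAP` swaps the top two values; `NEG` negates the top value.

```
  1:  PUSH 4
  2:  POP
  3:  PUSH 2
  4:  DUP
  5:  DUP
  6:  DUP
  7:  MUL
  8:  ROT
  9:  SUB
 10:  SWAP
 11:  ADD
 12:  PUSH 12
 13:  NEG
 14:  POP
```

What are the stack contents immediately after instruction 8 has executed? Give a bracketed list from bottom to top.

[2, 4, 2]

PUSH 4 : 4
POP    : (empty)
PUSH 2 : 2
DUP    : 2 2
DUP    : 2 2 2
DUP    : 2 2 2 2
MUL    : 2 2 4
ROT    : 2 4 2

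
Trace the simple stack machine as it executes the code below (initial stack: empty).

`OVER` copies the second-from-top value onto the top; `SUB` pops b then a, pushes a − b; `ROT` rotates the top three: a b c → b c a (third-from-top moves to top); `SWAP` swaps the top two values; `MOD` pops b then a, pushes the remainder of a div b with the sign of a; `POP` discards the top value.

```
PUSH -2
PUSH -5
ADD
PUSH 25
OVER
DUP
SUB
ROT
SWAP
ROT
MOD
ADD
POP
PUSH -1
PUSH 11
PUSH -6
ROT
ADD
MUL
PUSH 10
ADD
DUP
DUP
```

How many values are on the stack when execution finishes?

3

PUSH -2 -> [-2]
PUSH -5 -> [-2, -5]
ADD     -> [-7]
PUSH 25 -> [-7, 25]
OVER    -> [-7, 25, -7]
DUP     -> [-7, 25, -7, -7]
SUB     -> [-7, 25, 0]
ROT     -> [25, 0, -7]
SWAP    -> [25, -7, 0]
ROT     -> [-7, 0, 25]
MOD     -> [-7, 0]
ADD     -> [-7]
POP     -> []
PUSH -1 -> [-1]
PUSH 11 -> [-1, 11]
PUSH -6 -> [-1, 11, -6]
ROT     -> [11, -6, -1]
ADD     -> [11, -7]
MUL     -> [-77]
PUSH 10 -> [-77, 10]
ADD     -> [-67]
DUP     -> [-67, -67]
DUP     -> [-67, -67, -67]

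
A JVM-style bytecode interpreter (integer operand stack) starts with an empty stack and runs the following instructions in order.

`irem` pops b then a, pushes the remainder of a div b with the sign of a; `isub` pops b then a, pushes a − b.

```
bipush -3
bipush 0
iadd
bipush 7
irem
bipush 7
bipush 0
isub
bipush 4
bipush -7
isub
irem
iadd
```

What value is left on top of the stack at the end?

bipush -3 → -3
bipush 0  → -3 0
iadd      → -3
bipush 7  → -3 7
irem      → -3
bipush 7  → -3 7
bipush 0  → -3 7 0
isub      → -3 7
bipush 4  → -3 7 4
bipush -7 → -3 7 4 -7
isub      → -3 7 11
irem      → -3 7
iadd      → 4

4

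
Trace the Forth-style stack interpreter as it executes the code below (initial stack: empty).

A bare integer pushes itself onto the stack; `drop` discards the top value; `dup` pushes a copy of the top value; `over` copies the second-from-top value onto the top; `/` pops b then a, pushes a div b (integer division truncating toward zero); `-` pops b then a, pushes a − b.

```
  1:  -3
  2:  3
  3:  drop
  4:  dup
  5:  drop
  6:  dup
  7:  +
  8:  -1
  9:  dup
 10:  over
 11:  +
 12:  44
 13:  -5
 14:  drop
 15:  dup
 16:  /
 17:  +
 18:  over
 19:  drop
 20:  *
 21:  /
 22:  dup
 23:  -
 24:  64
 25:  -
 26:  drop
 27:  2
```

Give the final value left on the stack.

2

-3   : [-3]
3    : [-3, 3]
drop : [-3]
dup  : [-3, -3]
drop : [-3]
dup  : [-3, -3]
+    : [-6]
-1   : [-6, -1]
dup  : [-6, -1, -1]
over : [-6, -1, -1, -1]
+    : [-6, -1, -2]
44   : [-6, -1, -2, 44]
-5   : [-6, -1, -2, 44, -5]
drop : [-6, -1, -2, 44]
dup  : [-6, -1, -2, 44, 44]
/    : [-6, -1, -2, 1]
+    : [-6, -1, -1]
over : [-6, -1, -1, -1]
drop : [-6, -1, -1]
*    : [-6, 1]
/    : [-6]
dup  : [-6, -6]
-    : [0]
64   : [0, 64]
-    : [-64]
drop : []
2    : [2]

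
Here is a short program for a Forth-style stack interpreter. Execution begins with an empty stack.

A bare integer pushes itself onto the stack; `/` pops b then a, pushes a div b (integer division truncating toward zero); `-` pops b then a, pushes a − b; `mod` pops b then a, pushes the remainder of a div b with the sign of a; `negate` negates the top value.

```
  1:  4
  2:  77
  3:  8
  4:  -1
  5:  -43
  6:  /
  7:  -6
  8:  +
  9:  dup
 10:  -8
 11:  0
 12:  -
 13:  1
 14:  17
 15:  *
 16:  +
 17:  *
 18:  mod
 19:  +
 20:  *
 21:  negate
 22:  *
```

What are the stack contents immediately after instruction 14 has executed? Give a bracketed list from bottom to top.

4   : [4]
77  : [4, 77]
8   : [4, 77, 8]
-1  : [4, 77, 8, -1]
-43 : [4, 77, 8, -1, -43]
/   : [4, 77, 8, 0]
-6  : [4, 77, 8, 0, -6]
+   : [4, 77, 8, -6]
dup : [4, 77, 8, -6, -6]
-8  : [4, 77, 8, -6, -6, -8]
0   : [4, 77, 8, -6, -6, -8, 0]
-   : [4, 77, 8, -6, -6, -8]
1   : [4, 77, 8, -6, -6, -8, 1]
17  : [4, 77, 8, -6, -6, -8, 1, 17]

[4, 77, 8, -6, -6, -8, 1, 17]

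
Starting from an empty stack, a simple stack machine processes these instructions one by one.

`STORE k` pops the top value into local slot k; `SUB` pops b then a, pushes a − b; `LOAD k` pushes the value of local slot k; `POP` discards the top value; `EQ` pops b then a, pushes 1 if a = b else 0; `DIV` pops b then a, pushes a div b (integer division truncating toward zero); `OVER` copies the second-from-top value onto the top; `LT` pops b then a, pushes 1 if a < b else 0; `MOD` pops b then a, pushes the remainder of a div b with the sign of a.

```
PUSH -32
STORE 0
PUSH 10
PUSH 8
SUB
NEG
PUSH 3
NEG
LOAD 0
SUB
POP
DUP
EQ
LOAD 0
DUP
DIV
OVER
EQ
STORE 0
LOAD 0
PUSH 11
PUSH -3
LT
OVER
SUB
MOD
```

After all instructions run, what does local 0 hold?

PUSH -32  [-32]
STORE 0   []
PUSH 10   [10]
PUSH 8    [10, 8]
SUB       [2]
NEG       [-2]
PUSH 3    [-2, 3]
NEG       [-2, -3]
LOAD 0    [-2, -3, -32]
SUB       [-2, 29]
POP       [-2]
DUP       [-2, -2]
EQ        [1]
LOAD 0    [1, -32]
DUP       [1, -32, -32]
DIV       [1, 1]
OVER      [1, 1, 1]
EQ        [1, 1]
STORE 0   [1]
LOAD 0    [1, 1]
PUSH 11   [1, 1, 11]
PUSH -3   [1, 1, 11, -3]
LT        [1, 1, 0]
OVER      [1, 1, 0, 1]
SUB       [1, 1, -1]
MOD       [1, 0]

1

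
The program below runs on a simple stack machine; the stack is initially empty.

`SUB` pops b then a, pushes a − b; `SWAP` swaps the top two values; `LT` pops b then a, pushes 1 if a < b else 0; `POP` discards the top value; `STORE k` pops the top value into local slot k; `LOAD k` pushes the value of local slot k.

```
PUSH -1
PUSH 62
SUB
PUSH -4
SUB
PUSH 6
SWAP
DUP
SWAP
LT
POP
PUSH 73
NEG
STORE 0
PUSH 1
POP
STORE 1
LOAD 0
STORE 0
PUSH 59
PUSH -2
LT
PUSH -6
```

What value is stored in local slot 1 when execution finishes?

6

PUSH -1 : -1
PUSH 62 : -1 62
SUB     : -63
PUSH -4 : -63 -4
SUB     : -59
PUSH 6  : -59 6
SWAP    : 6 -59
DUP     : 6 -59 -59
SWAP    : 6 -59 -59
LT      : 6 0
POP     : 6
PUSH 73 : 6 73
NEG     : 6 -73
STORE 0 : 6
PUSH 1  : 6 1
POP     : 6
STORE 1 : (empty)
LOAD 0  : -73
STORE 0 : (empty)
PUSH 59 : 59
PUSH -2 : 59 -2
LT      : 0
PUSH -6 : 0 -6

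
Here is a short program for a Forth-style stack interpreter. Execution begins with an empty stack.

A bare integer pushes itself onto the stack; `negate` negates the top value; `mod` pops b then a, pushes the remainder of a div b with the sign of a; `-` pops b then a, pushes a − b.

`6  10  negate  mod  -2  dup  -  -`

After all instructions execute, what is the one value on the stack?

6

6      -> 6
10     -> 6 10
negate -> 6 -10
mod    -> 6
-2     -> 6 -2
dup    -> 6 -2 -2
-      -> 6 0
-      -> 6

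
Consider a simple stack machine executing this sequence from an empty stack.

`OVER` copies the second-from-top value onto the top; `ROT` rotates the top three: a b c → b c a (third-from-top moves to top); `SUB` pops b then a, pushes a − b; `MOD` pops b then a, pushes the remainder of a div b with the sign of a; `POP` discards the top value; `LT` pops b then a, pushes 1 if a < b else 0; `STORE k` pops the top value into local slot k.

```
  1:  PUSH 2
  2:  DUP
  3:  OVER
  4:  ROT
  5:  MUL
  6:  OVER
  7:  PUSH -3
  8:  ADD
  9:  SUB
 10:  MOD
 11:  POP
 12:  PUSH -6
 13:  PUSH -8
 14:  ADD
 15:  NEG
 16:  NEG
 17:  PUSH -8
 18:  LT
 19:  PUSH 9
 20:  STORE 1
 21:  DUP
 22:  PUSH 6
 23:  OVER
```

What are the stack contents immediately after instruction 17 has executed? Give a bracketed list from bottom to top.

[-14, -8]

PUSH 2   2
DUP      2 2
OVER     2 2 2
ROT      2 2 2
MUL      2 4
OVER     2 4 2
PUSH -3  2 4 2 -3
ADD      2 4 -1
SUB      2 5
MOD      2
POP      (empty)
PUSH -6  -6
PUSH -8  -6 -8
ADD      -14
NEG      14
NEG      -14
PUSH -8  -14 -8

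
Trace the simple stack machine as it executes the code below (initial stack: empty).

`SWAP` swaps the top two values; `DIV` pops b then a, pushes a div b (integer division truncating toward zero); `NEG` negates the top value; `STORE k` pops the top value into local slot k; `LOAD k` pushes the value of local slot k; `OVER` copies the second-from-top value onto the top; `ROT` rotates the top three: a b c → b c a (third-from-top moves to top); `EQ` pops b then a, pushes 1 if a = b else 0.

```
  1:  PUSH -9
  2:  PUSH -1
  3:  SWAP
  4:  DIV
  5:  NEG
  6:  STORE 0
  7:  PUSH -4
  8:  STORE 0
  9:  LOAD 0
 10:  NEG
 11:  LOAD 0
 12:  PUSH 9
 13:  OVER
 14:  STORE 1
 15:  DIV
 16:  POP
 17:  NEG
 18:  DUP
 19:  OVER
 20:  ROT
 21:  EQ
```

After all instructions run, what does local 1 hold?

PUSH -9  [-9]
PUSH -1  [-9, -1]
SWAP     [-1, -9]
DIV      [0]
NEG      [0]
STORE 0  []
PUSH -4  [-4]
STORE 0  []
LOAD 0   [-4]
NEG      [4]
LOAD 0   [4, -4]
PUSH 9   [4, -4, 9]
OVER     [4, -4, 9, -4]
STORE 1  [4, -4, 9]
DIV      [4, 0]
POP      [4]
NEG      [-4]
DUP      [-4, -4]
OVER     [-4, -4, -4]
ROT      [-4, -4, -4]
EQ       [-4, 1]

-4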